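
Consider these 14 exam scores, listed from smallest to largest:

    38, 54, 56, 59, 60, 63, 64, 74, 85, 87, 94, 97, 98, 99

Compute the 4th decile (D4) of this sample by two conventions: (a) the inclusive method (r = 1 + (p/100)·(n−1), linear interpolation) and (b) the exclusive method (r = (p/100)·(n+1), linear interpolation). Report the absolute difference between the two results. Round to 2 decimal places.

n = 14.
(a) r = 6.2; between ranks 6 (63) and 7 (64): 63.2.
(b) r = 6 → value at rank 6 = 63.
|63.2 − 63| = 0.2.

0.20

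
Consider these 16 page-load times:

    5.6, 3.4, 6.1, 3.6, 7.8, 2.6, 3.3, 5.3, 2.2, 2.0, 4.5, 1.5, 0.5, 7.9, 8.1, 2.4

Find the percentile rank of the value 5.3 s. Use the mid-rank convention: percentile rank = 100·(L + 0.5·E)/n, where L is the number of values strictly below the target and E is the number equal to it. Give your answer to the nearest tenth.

65.6

Sorted: 0.5, 1.5, 2.0, 2.2, 2.4, 2.6, 3.3, 3.4, 3.6, 4.5, 5.3, 5.6, 6.1, 7.8, 7.9, 8.1.
Count below 5.3: L = 10; count equal: E = 1; n = 16.
Percentile rank = 100·(10 + 0.5·1)/16 = 100·10.5/16 = 65.62.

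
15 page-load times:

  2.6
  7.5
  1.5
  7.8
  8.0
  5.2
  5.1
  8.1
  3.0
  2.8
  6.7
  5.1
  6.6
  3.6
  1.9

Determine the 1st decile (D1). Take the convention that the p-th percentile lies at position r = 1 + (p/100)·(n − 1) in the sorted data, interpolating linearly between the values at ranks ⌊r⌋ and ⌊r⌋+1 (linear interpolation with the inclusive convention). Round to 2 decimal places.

Sorted: 1.5, 1.9, 2.6, 2.8, 3.0, 3.6, 5.1, 5.1, 5.2, 6.6, 6.7, 7.5, 7.8, 8.0, 8.1.
n = 15.
r = 1 + (10/100)·(15 − 1) = 1 + 1.4 = 2.4.
Rank 2 is 1.9 and rank 3 is 2.6.
Interpolate: 1.9 + 0.4·(2.6 − 1.9) = 1.9 + 0.4·0.7 = 2.18.

2.18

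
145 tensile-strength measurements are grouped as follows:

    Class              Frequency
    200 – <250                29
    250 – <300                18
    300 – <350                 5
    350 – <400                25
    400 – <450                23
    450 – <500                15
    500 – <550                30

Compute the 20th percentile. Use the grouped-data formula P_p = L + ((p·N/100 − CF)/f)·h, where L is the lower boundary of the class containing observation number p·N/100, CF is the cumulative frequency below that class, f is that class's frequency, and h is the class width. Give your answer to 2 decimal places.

250.00

N = 145; target position k = 20/100 · 145 = 29.
Cumulative frequencies: 29, 47, 52, 77, 100, 115, 145.
Observation 29 falls in the class 200 – <250.
L = 200, CF = 0, f = 29, h = 50.
P20 = 200 + ((29 − 0)/29)·50 = 200 + 50 = 250.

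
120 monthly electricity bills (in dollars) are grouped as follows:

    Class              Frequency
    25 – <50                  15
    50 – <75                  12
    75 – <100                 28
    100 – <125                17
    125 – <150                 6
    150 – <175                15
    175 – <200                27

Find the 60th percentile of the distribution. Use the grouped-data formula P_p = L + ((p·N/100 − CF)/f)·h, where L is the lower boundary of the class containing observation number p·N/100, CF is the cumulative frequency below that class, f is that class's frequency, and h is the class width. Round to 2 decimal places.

125.00

N = 120; target position k = 60/100 · 120 = 72.
Cumulative frequencies: 15, 27, 55, 72, 78, 93, 120.
Observation 72 falls in the class 100 – <125.
L = 100, CF = 55, f = 17, h = 25.
P60 = 100 + ((72 − 55)/17)·25 = 100 + 25 = 125.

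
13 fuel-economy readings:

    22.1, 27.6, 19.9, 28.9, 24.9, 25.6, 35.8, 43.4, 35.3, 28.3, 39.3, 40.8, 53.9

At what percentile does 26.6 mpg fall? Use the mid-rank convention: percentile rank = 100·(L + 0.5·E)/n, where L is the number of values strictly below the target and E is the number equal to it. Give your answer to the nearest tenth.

Sorted: 19.9, 22.1, 24.9, 25.6, 27.6, 28.3, 28.9, 35.3, 35.8, 39.3, 40.8, 43.4, 53.9.
Count below 26.6: L = 4; count equal: E = 0; n = 13.
Percentile rank = 100·(4 + 0.5·0)/13 = 100·4/13 = 30.77.

30.8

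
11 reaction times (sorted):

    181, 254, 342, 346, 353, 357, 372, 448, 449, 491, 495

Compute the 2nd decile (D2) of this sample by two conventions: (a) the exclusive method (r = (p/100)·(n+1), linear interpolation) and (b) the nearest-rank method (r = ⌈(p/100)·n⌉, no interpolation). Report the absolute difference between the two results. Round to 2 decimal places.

52.80

n = 11.
(a) r = 2.4; between ranks 2 (254) and 3 (342): 289.2.
(b) the nearest-rank method: rank 3 → 342.
|289.2 − 342| = 52.8.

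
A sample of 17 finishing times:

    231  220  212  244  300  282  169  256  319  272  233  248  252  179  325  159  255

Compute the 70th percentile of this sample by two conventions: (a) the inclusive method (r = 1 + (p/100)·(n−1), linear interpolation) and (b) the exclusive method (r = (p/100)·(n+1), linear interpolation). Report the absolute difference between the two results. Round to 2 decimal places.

6.40

Sorted: 159, 169, 179, 212, 220, 231, 233, 244, 248, 252, 255, 256, 272, 282, 300, 319, 325.
n = 17.
(a) r = 12.2; between ranks 12 (256) and 13 (272): 259.2.
(b) r = 12.6; between ranks 12 (256) and 13 (272): 265.6.
|259.2 − 265.6| = 6.4.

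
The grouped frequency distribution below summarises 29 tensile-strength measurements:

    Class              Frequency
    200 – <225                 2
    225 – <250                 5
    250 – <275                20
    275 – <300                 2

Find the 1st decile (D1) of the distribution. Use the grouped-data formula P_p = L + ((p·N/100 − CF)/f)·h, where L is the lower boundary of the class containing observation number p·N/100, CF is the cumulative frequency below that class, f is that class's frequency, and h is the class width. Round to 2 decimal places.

N = 29; target position k = 10/100 · 29 = 2.9.
Cumulative frequencies: 2, 7, 27, 29.
Observation 2.9 falls in the class 225 – <250.
L = 225, CF = 2, f = 5, h = 25.
P10 = 225 + ((2.9 − 2)/5)·25 = 225 + 4.5 = 229.5.

229.50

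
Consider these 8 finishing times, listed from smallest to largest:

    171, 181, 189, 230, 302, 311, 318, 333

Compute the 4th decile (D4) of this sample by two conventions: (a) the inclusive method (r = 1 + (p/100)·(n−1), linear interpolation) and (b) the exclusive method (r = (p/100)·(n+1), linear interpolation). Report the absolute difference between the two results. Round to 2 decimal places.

8.20

n = 8.
(a) r = 3.8; between ranks 3 (189) and 4 (230): 221.8.
(b) r = 3.6; between ranks 3 (189) and 4 (230): 213.6.
|221.8 − 213.6| = 8.2.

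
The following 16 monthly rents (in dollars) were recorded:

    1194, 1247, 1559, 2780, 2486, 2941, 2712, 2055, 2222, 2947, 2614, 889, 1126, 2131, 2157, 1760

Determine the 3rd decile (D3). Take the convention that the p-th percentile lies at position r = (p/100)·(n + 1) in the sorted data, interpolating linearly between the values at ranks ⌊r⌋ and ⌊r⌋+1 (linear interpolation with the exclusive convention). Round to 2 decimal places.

Sorted: 889, 1126, 1194, 1247, 1559, 1760, 2055, 2131, 2157, 2222, 2486, 2614, 2712, 2780, 2941, 2947.
n = 16.
r = (30/100)·(16 + 1) = 5.1.
Rank 5 is 1559 and rank 6 is 1760.
Interpolate: 1559 + 0.1·(1760 − 1559) = 1559 + 0.1·201 = 1579.1.

1579.10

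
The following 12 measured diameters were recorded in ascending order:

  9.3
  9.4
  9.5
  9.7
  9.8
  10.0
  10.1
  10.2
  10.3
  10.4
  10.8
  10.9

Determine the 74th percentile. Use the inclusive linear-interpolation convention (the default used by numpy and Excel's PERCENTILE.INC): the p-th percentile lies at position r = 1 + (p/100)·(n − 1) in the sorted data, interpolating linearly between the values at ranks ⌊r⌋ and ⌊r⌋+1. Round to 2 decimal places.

10.31

n = 12.
r = 1 + (74/100)·(12 − 1) = 1 + 8.14 = 9.14.
Rank 9 is 10.3 and rank 10 is 10.4.
Interpolate: 10.3 + 0.14·(10.4 − 10.3) = 10.3 + 0.14·0.1 = 10.314.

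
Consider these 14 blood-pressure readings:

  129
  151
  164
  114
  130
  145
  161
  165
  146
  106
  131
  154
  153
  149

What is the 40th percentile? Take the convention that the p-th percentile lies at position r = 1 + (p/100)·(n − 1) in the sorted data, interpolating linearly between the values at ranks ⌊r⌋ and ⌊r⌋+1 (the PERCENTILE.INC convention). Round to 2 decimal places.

Sorted: 106, 114, 129, 130, 131, 145, 146, 149, 151, 153, 154, 161, 164, 165.
n = 14.
r = 1 + (40/100)·(14 − 1) = 1 + 5.2 = 6.2.
Rank 6 is 145 and rank 7 is 146.
Interpolate: 145 + 0.2·(146 − 145) = 145 + 0.2·1 = 145.2.

145.20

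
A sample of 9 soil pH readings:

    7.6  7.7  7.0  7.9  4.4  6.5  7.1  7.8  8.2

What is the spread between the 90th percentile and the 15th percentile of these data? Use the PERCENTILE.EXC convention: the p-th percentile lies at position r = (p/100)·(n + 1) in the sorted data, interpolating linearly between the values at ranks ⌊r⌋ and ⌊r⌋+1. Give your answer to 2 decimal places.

2.75

Sorted: 4.4, 6.5, 7.0, 7.1, 7.6, 7.7, 7.8, 7.9, 8.2.
n = 9.
P15: r = 1.5; ranks 1–2 are 4.4, 6.5; interpolating gives 5.45.
P90: r = 9 (integer) → 8.2.
Difference: 8.2 − 5.45 = 2.75.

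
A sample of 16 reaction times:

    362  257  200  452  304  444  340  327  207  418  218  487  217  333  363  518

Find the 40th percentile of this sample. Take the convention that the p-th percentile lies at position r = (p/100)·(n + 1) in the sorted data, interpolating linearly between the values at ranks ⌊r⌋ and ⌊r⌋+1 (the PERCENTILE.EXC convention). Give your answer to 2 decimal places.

322.40

Sorted: 200, 207, 217, 218, 257, 304, 327, 333, 340, 362, 363, 418, 444, 452, 487, 518.
n = 16.
r = (40/100)·(16 + 1) = 6.8.
Rank 6 is 304 and rank 7 is 327.
Interpolate: 304 + 0.8·(327 − 304) = 304 + 0.8·23 = 322.4.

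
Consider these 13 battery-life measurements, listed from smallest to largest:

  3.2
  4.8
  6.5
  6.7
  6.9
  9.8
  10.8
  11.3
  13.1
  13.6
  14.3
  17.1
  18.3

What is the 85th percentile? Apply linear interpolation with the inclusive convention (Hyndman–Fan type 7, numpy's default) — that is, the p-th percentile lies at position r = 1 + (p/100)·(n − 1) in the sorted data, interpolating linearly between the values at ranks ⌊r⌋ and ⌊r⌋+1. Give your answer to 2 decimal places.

n = 13.
r = 1 + (85/100)·(13 − 1) = 1 + 10.2 = 11.2.
Rank 11 is 14.3 and rank 12 is 17.1.
Interpolate: 14.3 + 0.2·(17.1 − 14.3) = 14.3 + 0.2·2.8 = 14.86.

14.86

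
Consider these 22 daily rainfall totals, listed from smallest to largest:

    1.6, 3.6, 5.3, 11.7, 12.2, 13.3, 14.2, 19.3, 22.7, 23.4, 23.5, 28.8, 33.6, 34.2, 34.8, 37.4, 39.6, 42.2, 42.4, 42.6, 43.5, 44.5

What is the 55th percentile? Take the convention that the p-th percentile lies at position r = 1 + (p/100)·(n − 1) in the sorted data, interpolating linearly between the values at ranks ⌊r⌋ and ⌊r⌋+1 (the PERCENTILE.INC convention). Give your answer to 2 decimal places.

n = 22.
r = 1 + (55/100)·(22 − 1) = 1 + 11.55 = 12.55.
Rank 12 is 28.8 and rank 13 is 33.6.
Interpolate: 28.8 + 0.55·(33.6 − 28.8) = 28.8 + 0.55·4.8 = 31.44.

31.44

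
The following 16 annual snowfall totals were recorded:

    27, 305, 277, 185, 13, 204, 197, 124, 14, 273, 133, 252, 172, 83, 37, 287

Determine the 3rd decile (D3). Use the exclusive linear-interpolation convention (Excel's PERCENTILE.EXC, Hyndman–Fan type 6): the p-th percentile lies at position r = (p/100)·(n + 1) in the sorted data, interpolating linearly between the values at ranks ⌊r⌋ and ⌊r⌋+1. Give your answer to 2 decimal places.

Sorted: 13, 14, 27, 37, 83, 124, 133, 172, 185, 197, 204, 252, 273, 277, 287, 305.
n = 16.
r = (30/100)·(16 + 1) = 5.1.
Rank 5 is 83 and rank 6 is 124.
Interpolate: 83 + 0.1·(124 − 83) = 83 + 0.1·41 = 87.1.

87.10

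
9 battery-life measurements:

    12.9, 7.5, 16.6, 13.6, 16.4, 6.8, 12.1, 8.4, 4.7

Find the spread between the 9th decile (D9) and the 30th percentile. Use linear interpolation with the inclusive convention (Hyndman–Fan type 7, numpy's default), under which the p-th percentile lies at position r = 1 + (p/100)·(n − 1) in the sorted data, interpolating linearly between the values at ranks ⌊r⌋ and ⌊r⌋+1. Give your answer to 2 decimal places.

8.58

Sorted: 4.7, 6.8, 7.5, 8.4, 12.1, 12.9, 13.6, 16.4, 16.6.
n = 9.
P30: r = 3.4; ranks 3–4 are 7.5, 8.4; interpolating gives 7.86.
P90: r = 8.2; ranks 8–9 are 16.4, 16.6; interpolating gives 16.44.
Difference: 16.44 − 7.86 = 8.58.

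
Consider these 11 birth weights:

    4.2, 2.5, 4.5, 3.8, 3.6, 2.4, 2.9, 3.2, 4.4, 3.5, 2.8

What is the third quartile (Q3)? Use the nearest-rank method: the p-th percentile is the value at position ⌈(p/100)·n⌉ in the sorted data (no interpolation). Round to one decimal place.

Sorted: 2.4, 2.5, 2.8, 2.9, 3.2, 3.5, 3.6, 3.8, 4.2, 4.4, 4.5.
n = 11.
Position = ⌈75/100 · 11⌉ = ⌈8.25⌉ = 9.
The value at rank 9 is 4.2.

4.2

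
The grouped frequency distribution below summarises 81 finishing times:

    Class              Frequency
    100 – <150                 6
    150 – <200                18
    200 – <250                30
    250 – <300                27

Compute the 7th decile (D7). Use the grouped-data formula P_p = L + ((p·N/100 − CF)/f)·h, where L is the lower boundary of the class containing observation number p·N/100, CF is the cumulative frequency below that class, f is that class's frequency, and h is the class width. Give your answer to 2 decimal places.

N = 81; target position k = 70/100 · 81 = 56.7.
Cumulative frequencies: 6, 24, 54, 81.
Observation 56.7 falls in the class 250 – <300.
L = 250, CF = 54, f = 27, h = 50.
P70 = 250 + ((56.7 − 54)/27)·50 = 250 + 5 = 255.

255.00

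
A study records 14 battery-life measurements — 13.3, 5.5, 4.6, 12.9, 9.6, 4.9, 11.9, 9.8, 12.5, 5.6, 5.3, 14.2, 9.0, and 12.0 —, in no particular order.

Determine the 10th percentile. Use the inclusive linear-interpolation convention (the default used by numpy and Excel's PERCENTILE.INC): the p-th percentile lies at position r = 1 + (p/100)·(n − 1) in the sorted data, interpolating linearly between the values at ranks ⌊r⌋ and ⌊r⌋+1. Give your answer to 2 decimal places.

Sorted: 4.6, 4.9, 5.3, 5.5, 5.6, 9.0, 9.6, 9.8, 11.9, 12.0, 12.5, 12.9, 13.3, 14.2.
n = 14.
r = 1 + (10/100)·(14 − 1) = 1 + 1.3 = 2.3.
Rank 2 is 4.9 and rank 3 is 5.3.
Interpolate: 4.9 + 0.3·(5.3 − 4.9) = 4.9 + 0.3·0.4 = 5.02.

5.02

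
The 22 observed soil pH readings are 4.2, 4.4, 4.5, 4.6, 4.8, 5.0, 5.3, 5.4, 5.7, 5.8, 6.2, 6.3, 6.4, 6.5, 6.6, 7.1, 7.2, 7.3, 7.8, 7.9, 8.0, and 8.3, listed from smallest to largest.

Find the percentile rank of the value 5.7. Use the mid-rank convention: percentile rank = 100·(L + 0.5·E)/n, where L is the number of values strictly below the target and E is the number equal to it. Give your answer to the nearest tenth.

Count below 5.7: L = 8; count equal: E = 1; n = 22.
Percentile rank = 100·(8 + 0.5·1)/22 = 100·8.5/22 = 38.64.

38.6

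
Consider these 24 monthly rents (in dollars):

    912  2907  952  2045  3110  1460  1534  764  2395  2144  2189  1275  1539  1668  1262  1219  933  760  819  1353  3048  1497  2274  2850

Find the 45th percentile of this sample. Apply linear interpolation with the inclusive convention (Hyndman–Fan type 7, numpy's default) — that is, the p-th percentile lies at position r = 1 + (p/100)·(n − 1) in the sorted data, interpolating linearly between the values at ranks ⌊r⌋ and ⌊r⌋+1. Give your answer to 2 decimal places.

Sorted: 760, 764, 819, 912, 933, 952, 1219, 1262, 1275, 1353, 1460, 1497, 1534, 1539, 1668, 2045, 2144, 2189, 2274, 2395, 2850, 2907, 3048, 3110.
n = 24.
r = 1 + (45/100)·(24 − 1) = 1 + 10.35 = 11.35.
Rank 11 is 1460 and rank 12 is 1497.
Interpolate: 1460 + 0.35·(1497 − 1460) = 1460 + 0.35·37 = 1472.95.

1472.95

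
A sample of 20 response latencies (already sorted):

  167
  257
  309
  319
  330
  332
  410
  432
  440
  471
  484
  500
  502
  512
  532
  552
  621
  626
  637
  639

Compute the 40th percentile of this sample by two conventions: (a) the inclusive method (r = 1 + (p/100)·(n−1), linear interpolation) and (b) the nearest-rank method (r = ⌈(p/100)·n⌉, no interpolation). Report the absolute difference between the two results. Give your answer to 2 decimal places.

4.80

n = 20.
(a) r = 8.6; between ranks 8 (432) and 9 (440): 436.8.
(b) the nearest-rank method: rank 8 → 432.
|436.8 − 432| = 4.8.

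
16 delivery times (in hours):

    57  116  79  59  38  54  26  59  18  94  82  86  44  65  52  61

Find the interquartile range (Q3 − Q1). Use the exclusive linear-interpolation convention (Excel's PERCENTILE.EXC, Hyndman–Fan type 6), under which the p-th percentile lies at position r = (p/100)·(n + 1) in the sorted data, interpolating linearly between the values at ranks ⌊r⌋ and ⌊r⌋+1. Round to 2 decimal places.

35.25

Sorted: 18, 26, 38, 44, 52, 54, 57, 59, 59, 61, 65, 79, 82, 86, 94, 116.
n = 16.
P25: r = 4.25; ranks 4–5 are 44, 52; interpolating gives 46.
P75: r = 12.75; ranks 12–13 are 79, 82; interpolating gives 81.25.
Difference: 81.25 − 46 = 35.25.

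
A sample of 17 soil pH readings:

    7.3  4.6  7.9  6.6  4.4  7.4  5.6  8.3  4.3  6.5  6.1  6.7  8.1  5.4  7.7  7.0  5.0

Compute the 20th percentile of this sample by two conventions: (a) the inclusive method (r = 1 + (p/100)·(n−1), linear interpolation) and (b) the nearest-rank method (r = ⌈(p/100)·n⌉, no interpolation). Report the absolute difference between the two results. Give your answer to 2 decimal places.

Sorted: 4.3, 4.4, 4.6, 5.0, 5.4, 5.6, 6.1, 6.5, 6.6, 6.7, 7.0, 7.3, 7.4, 7.7, 7.9, 8.1, 8.3.
n = 17.
(a) r = 4.2; between ranks 4 (5.0) and 5 (5.4): 5.08.
(b) the nearest-rank method: rank 4 → 5.
|5.08 − 5| = 0.08.

0.08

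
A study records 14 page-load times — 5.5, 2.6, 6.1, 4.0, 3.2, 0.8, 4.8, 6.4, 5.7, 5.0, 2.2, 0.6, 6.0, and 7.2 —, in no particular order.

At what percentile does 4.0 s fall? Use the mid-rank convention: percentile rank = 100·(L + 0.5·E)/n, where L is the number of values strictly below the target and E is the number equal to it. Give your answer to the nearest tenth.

Sorted: 0.6, 0.8, 2.2, 2.6, 3.2, 4.0, 4.8, 5.0, 5.5, 5.7, 6.0, 6.1, 6.4, 7.2.
Count below 4.0: L = 5; count equal: E = 1; n = 14.
Percentile rank = 100·(5 + 0.5·1)/14 = 100·5.5/14 = 39.29.

39.3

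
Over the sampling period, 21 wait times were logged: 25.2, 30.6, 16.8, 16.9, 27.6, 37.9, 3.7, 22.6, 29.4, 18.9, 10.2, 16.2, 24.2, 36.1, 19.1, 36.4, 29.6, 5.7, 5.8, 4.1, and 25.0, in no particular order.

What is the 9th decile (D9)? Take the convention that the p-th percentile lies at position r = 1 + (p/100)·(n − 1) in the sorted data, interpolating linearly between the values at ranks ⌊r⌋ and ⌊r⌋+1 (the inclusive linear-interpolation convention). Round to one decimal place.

Sorted: 3.7, 4.1, 5.7, 5.8, 10.2, 16.2, 16.8, 16.9, 18.9, 19.1, 22.6, 24.2, 25.0, 25.2, 27.6, 29.4, 29.6, 30.6, 36.1, 36.4, 37.9.
n = 21.
r = 1 + (90/100)·(21 − 1) = 1 + 18 = 19.
r is an integer, so P90 is the value at rank 19: 36.1.

36.1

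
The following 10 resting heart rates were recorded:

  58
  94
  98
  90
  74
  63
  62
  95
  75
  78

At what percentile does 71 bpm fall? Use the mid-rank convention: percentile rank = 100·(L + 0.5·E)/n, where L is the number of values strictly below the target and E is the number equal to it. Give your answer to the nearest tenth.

30.0

Sorted: 58, 62, 63, 74, 75, 78, 90, 94, 95, 98.
Count below 71: L = 3; count equal: E = 0; n = 10.
Percentile rank = 100·(3 + 0.5·0)/10 = 100·3/10 = 30.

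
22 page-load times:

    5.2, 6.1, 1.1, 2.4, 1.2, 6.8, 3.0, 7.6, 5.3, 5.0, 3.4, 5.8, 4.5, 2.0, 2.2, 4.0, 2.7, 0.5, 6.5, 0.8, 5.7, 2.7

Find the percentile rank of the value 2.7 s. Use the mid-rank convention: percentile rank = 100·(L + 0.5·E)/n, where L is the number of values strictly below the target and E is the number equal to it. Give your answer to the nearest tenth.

Sorted: 0.5, 0.8, 1.1, 1.2, 2.0, 2.2, 2.4, 2.7, 2.7, 3.0, 3.4, 4.0, 4.5, 5.0, 5.2, 5.3, 5.7, 5.8, 6.1, 6.5, 6.8, 7.6.
Count below 2.7: L = 7; count equal: E = 2; n = 22.
Percentile rank = 100·(7 + 0.5·2)/22 = 100·8/22 = 36.36.

36.4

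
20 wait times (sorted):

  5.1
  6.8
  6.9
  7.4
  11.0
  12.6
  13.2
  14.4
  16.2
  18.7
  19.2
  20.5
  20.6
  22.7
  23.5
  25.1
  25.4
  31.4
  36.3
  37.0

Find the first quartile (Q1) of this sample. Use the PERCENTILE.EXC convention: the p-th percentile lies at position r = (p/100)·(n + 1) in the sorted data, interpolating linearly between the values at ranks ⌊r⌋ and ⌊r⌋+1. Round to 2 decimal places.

11.40

n = 20.
r = (25/100)·(20 + 1) = 5.25.
Rank 5 is 11.0 and rank 6 is 12.6.
Interpolate: 11.0 + 0.25·(12.6 − 11.0) = 11.0 + 0.25·1.6 = 11.4.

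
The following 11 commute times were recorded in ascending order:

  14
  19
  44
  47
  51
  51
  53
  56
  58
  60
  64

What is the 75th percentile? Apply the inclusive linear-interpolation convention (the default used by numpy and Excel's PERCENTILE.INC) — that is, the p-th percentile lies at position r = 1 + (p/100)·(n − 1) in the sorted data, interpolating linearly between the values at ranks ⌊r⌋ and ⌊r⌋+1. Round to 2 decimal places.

n = 11.
r = 1 + (75/100)·(11 − 1) = 1 + 7.5 = 8.5.
Rank 8 is 56 and rank 9 is 58.
Interpolate: 56 + 0.5·(58 − 56) = 56 + 0.5·2 = 57.

57.00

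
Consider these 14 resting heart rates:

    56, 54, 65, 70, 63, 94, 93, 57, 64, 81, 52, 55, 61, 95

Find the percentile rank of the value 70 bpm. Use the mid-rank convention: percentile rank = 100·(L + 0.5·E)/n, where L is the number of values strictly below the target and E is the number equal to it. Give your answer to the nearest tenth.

67.9

Sorted: 52, 54, 55, 56, 57, 61, 63, 64, 65, 70, 81, 93, 94, 95.
Count below 70: L = 9; count equal: E = 1; n = 14.
Percentile rank = 100·(9 + 0.5·1)/14 = 100·9.5/14 = 67.86.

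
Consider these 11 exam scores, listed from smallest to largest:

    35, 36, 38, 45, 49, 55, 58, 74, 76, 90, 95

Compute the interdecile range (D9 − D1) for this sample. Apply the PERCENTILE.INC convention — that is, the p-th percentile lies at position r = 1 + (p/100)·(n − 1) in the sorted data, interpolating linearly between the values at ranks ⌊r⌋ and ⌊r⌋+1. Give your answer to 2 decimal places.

n = 11.
P10: r = 2 (integer) → 36.
P90: r = 10 (integer) → 90.
Difference: 90 − 36 = 54.

54.00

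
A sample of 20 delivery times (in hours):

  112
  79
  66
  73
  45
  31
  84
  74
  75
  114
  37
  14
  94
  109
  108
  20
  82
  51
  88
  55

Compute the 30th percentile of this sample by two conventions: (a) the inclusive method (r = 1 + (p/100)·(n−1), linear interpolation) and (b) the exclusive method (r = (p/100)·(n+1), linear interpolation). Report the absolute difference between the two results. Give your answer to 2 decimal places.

Sorted: 14, 20, 31, 37, 45, 51, 55, 66, 73, 74, 75, 79, 82, 84, 88, 94, 108, 109, 112, 114.
n = 20.
(a) r = 6.7; between ranks 6 (51) and 7 (55): 53.8.
(b) r = 6.3; between ranks 6 (51) and 7 (55): 52.2.
|53.8 − 52.2| = 1.6.

1.60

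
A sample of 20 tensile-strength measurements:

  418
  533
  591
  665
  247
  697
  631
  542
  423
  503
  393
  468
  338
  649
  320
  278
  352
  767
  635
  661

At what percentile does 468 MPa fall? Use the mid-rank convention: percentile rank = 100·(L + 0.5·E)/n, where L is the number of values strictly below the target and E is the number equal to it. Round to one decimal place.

42.5

Sorted: 247, 278, 320, 338, 352, 393, 418, 423, 468, 503, 533, 542, 591, 631, 635, 649, 661, 665, 697, 767.
Count below 468: L = 8; count equal: E = 1; n = 20.
Percentile rank = 100·(8 + 0.5·1)/20 = 100·8.5/20 = 42.5.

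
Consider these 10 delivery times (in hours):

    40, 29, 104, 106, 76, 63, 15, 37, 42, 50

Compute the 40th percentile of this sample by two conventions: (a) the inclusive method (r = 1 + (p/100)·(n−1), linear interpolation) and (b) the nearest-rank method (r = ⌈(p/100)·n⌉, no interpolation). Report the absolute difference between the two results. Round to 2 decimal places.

1.20

Sorted: 15, 29, 37, 40, 42, 50, 63, 76, 104, 106.
n = 10.
(a) r = 4.6; between ranks 4 (40) and 5 (42): 41.2.
(b) the nearest-rank method: rank 4 → 40.
|41.2 − 40| = 1.2.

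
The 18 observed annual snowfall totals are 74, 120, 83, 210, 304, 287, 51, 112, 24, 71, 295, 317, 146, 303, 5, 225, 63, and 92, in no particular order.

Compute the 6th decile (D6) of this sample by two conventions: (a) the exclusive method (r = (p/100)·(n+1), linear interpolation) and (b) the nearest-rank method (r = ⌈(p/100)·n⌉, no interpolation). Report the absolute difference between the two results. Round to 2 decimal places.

Sorted: 5, 24, 51, 63, 71, 74, 83, 92, 112, 120, 146, 210, 225, 287, 295, 303, 304, 317.
n = 18.
(a) r = 11.4; between ranks 11 (146) and 12 (210): 171.6.
(b) the nearest-rank method: rank 11 → 146.
|171.6 − 146| = 25.6.

25.60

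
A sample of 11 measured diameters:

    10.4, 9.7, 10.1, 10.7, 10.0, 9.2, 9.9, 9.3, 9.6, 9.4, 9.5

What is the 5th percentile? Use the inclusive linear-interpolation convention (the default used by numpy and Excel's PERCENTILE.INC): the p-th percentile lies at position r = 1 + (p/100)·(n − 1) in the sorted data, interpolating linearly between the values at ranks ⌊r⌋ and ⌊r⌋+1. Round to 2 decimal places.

Sorted: 9.2, 9.3, 9.4, 9.5, 9.6, 9.7, 9.9, 10.0, 10.1, 10.4, 10.7.
n = 11.
r = 1 + (5/100)·(11 − 1) = 1 + 0.5 = 1.5.
Rank 1 is 9.2 and rank 2 is 9.3.
Interpolate: 9.2 + 0.5·(9.3 − 9.2) = 9.2 + 0.5·0.1 = 9.25.

9.25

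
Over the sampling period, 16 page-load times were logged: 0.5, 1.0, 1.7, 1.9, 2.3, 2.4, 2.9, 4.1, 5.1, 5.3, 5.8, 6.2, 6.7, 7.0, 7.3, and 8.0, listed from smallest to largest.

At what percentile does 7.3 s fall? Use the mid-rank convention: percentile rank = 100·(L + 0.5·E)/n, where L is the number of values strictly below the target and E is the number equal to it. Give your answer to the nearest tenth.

90.6

Count below 7.3: L = 14; count equal: E = 1; n = 16.
Percentile rank = 100·(14 + 0.5·1)/16 = 100·14.5/16 = 90.62.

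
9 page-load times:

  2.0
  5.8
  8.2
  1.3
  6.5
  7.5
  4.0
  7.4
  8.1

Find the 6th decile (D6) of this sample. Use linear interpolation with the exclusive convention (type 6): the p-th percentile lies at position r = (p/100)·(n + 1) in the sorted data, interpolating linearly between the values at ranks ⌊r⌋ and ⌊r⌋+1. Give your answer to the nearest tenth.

7.4

Sorted: 1.3, 2.0, 4.0, 5.8, 6.5, 7.4, 7.5, 8.1, 8.2.
n = 9.
r = (60/100)·(9 + 1) = 6.
r is an integer, so P60 is the value at rank 6: 7.4.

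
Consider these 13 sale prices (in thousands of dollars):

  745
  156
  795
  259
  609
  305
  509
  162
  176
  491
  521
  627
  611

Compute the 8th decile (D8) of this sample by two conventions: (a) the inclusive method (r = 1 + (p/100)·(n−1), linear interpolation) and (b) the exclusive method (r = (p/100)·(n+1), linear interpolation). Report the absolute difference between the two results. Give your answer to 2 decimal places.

Sorted: 156, 162, 176, 259, 305, 491, 509, 521, 609, 611, 627, 745, 795.
n = 13.
(a) r = 10.6; between ranks 10 (611) and 11 (627): 620.6.
(b) r = 11.2; between ranks 11 (627) and 12 (745): 650.6.
|620.6 − 650.6| = 30.

30.00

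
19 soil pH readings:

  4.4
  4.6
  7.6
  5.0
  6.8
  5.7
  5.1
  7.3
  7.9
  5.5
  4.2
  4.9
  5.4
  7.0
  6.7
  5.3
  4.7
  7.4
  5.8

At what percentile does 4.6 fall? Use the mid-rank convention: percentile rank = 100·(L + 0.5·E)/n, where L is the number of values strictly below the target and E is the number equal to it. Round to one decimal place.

Sorted: 4.2, 4.4, 4.6, 4.7, 4.9, 5.0, 5.1, 5.3, 5.4, 5.5, 5.7, 5.8, 6.7, 6.8, 7.0, 7.3, 7.4, 7.6, 7.9.
Count below 4.6: L = 2; count equal: E = 1; n = 19.
Percentile rank = 100·(2 + 0.5·1)/19 = 100·2.5/19 = 13.16.

13.2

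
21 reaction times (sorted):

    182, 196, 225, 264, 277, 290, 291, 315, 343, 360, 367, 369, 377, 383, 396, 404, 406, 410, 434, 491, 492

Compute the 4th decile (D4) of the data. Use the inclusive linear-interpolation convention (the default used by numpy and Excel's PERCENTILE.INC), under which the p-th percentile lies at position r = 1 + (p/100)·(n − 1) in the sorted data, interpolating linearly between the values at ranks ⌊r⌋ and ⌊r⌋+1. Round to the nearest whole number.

n = 21.
r = 1 + (40/100)·(21 − 1) = 1 + 8 = 9.
r is an integer, so P40 is the value at rank 9: 343.

343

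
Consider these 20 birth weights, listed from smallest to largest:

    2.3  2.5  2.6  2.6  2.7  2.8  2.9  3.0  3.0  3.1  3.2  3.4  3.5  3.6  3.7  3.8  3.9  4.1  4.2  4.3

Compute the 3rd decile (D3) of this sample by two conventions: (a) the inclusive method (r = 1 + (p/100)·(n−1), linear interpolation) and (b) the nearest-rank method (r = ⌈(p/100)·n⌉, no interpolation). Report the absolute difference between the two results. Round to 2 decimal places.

n = 20.
(a) r = 6.7; between ranks 6 (2.8) and 7 (2.9): 2.87.
(b) the nearest-rank method: rank 6 → 2.8.
|2.87 − 2.8| = 0.07.

0.07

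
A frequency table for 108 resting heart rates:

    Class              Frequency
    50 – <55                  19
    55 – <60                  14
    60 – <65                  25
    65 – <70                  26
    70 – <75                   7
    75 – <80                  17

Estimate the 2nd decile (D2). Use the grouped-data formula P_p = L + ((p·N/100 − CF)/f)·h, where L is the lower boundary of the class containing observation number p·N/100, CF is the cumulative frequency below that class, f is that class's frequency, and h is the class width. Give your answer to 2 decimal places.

55.93

N = 108; target position k = 20/100 · 108 = 21.6.
Cumulative frequencies: 19, 33, 58, 84, 91, 108.
Observation 21.6 falls in the class 55 – <60.
L = 55, CF = 19, f = 14, h = 5.
P20 = 55 + ((21.6 − 19)/14)·5 = 55 + 0.928571 = 55.9286.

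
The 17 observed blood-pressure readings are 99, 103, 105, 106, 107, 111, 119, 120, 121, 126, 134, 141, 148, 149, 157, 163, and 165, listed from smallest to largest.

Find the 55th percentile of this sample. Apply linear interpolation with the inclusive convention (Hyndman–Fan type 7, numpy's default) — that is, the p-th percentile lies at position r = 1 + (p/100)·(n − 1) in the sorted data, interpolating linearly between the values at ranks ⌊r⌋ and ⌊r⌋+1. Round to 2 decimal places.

125.00

n = 17.
r = 1 + (55/100)·(17 − 1) = 1 + 8.8 = 9.8.
Rank 9 is 121 and rank 10 is 126.
Interpolate: 121 + 0.8·(126 − 121) = 121 + 0.8·5 = 125.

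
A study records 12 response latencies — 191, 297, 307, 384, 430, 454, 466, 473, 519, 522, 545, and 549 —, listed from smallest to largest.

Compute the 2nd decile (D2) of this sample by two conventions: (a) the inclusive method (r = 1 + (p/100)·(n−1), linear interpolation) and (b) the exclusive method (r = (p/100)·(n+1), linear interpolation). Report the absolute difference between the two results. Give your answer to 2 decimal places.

n = 12.
(a) r = 3.2; between ranks 3 (307) and 4 (384): 322.4.
(b) r = 2.6; between ranks 2 (297) and 3 (307): 303.
|322.4 − 303| = 19.4.

19.40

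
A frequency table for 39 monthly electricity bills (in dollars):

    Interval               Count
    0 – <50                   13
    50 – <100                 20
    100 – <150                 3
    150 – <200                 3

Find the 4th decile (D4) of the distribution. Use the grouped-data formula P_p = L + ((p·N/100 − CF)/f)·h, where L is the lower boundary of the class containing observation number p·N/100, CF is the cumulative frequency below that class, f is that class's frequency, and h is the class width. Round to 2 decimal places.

N = 39; target position k = 40/100 · 39 = 15.6.
Cumulative frequencies: 13, 33, 36, 39.
Observation 15.6 falls in the class 50 – <100.
L = 50, CF = 13, f = 20, h = 50.
P40 = 50 + ((15.6 − 13)/20)·50 = 50 + 6.5 = 56.5.

56.50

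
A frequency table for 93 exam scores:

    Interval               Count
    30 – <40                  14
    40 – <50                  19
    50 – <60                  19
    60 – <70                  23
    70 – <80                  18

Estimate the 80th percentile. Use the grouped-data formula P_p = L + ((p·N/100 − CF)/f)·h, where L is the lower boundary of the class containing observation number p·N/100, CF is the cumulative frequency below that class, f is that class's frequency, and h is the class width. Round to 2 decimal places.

69.74

N = 93; target position k = 80/100 · 93 = 74.4.
Cumulative frequencies: 14, 33, 52, 75, 93.
Observation 74.4 falls in the class 60 – <70.
L = 60, CF = 52, f = 23, h = 10.
P80 = 60 + ((74.4 − 52)/23)·10 = 60 + 9.73913 = 69.7391.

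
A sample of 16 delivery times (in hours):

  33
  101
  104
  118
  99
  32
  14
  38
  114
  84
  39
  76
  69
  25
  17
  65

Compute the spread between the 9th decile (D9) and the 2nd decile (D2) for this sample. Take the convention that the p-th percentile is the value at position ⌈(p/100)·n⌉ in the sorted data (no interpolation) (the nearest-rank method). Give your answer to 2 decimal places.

Sorted: 14, 17, 25, 32, 33, 38, 39, 65, 69, 76, 84, 99, 101, 104, 114, 118.
n = 16.
P20: rank ⌈20/100·16⌉ = 4 → 32.
P90: rank ⌈90/100·16⌉ = 15 → 114.
Difference: 114 − 32 = 82.

82.00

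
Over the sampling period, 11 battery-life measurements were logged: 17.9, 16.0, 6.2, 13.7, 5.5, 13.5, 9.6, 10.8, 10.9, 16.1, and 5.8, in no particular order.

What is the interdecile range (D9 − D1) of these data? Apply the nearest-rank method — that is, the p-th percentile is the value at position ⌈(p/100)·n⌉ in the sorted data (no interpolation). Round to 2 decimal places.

Sorted: 5.5, 5.8, 6.2, 9.6, 10.8, 10.9, 13.5, 13.7, 16.0, 16.1, 17.9.
n = 11.
P10: rank ⌈10/100·11⌉ = 2 → 5.8.
P90: rank ⌈90/100·11⌉ = 10 → 16.1.
Difference: 16.1 − 5.8 = 10.3.

10.30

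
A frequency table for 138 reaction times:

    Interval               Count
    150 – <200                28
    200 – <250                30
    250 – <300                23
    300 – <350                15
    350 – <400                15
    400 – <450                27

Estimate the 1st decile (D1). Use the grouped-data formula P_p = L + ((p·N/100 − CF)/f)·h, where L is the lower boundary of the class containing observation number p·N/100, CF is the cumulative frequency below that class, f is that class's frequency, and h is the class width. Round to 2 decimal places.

N = 138; target position k = 10/100 · 138 = 13.8.
Cumulative frequencies: 28, 58, 81, 96, 111, 138.
Observation 13.8 falls in the class 150 – <200.
L = 150, CF = 0, f = 28, h = 50.
P10 = 150 + ((13.8 − 0)/28)·50 = 150 + 24.6429 = 174.643.

174.64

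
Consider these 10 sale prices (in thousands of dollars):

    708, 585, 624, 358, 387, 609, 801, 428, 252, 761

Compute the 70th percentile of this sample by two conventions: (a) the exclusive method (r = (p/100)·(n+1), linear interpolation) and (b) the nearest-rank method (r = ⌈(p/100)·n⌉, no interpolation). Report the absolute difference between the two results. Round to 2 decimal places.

Sorted: 252, 358, 387, 428, 585, 609, 624, 708, 761, 801.
n = 10.
(a) r = 7.7; between ranks 7 (624) and 8 (708): 682.8.
(b) the nearest-rank method: rank 7 → 624.
|682.8 − 624| = 58.8.

58.80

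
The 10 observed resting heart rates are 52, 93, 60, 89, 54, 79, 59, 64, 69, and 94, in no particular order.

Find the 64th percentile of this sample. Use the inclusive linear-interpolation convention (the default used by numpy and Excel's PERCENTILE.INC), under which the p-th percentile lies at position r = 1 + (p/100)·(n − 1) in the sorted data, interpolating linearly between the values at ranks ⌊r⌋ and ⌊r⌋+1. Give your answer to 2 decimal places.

76.60

Sorted: 52, 54, 59, 60, 64, 69, 79, 89, 93, 94.
n = 10.
r = 1 + (64/100)·(10 − 1) = 1 + 5.76 = 6.76.
Rank 6 is 69 and rank 7 is 79.
Interpolate: 69 + 0.76·(79 − 69) = 69 + 0.76·10 = 76.6.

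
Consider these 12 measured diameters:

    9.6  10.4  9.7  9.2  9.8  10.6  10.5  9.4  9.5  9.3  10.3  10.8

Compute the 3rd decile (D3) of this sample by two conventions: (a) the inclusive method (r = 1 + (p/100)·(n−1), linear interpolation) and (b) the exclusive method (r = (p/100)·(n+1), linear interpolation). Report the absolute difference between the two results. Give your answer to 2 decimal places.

Sorted: 9.2, 9.3, 9.4, 9.5, 9.6, 9.7, 9.8, 10.3, 10.4, 10.5, 10.6, 10.8.
n = 12.
(a) r = 4.3; between ranks 4 (9.5) and 5 (9.6): 9.53.
(b) r = 3.9; between ranks 3 (9.4) and 4 (9.5): 9.49.
|9.53 − 9.49| = 0.04.

0.04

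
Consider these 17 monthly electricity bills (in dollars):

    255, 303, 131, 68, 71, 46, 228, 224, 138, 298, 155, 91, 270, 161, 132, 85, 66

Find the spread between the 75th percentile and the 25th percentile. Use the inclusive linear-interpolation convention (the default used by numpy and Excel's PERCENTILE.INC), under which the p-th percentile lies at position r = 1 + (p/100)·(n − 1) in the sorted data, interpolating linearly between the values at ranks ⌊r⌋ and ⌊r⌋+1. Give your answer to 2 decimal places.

Sorted: 46, 66, 68, 71, 85, 91, 131, 132, 138, 155, 161, 224, 228, 255, 270, 298, 303.
n = 17.
P25: r = 5 (integer) → 85.
P75: r = 13 (integer) → 228.
Difference: 228 − 85 = 143.

143.00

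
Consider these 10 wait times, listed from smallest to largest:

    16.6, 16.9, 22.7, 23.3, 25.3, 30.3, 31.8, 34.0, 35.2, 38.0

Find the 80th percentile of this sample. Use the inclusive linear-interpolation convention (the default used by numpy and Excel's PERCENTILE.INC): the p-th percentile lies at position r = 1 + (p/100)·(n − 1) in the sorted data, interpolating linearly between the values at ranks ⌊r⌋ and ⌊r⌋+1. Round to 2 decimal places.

34.24

n = 10.
r = 1 + (80/100)·(10 − 1) = 1 + 7.2 = 8.2.
Rank 8 is 34.0 and rank 9 is 35.2.
Interpolate: 34.0 + 0.2·(35.2 − 34.0) = 34.0 + 0.2·1.2 = 34.24.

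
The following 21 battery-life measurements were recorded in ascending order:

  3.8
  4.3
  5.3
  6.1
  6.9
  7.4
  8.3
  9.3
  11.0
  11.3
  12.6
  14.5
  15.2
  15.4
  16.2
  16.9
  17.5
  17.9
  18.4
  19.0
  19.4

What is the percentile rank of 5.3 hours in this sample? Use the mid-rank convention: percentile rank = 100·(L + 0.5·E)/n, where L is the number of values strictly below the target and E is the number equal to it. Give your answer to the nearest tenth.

Count below 5.3: L = 2; count equal: E = 1; n = 21.
Percentile rank = 100·(2 + 0.5·1)/21 = 100·2.5/21 = 11.9.

11.9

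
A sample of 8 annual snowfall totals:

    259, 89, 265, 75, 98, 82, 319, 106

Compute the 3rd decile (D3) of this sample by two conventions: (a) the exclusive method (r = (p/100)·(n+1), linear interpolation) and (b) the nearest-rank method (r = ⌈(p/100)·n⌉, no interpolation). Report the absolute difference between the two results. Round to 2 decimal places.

Sorted: 75, 82, 89, 98, 106, 259, 265, 319.
n = 8.
(a) r = 2.7; between ranks 2 (82) and 3 (89): 86.9.
(b) the nearest-rank method: rank 3 → 89.
|86.9 − 89| = 2.1.

2.10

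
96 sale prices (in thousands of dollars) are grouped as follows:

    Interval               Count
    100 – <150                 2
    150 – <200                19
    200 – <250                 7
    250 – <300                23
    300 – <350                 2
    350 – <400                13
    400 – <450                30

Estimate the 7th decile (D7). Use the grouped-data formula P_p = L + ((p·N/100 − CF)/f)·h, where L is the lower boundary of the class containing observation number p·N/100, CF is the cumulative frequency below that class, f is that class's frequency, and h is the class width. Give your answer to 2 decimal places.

N = 96; target position k = 70/100 · 96 = 67.2.
Cumulative frequencies: 2, 21, 28, 51, 53, 66, 96.
Observation 67.2 falls in the class 400 – <450.
L = 400, CF = 66, f = 30, h = 50.
P70 = 400 + ((67.2 − 66)/30)·50 = 400 + 2 = 402.

402.00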